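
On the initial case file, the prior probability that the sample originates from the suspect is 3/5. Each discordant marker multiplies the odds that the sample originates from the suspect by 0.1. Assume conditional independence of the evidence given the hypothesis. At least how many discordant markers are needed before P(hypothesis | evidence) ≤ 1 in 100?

Prior odds: 0.6 ÷ 0.4 = 1.5.
Likelihood ratio per discordant marker = 0.1.
Target odds: 0.01 ÷ 0.99 = 1/99.
Need 1.5 × 0.1ⁿ ≤ 1/99, i.e. 0.1ⁿ ≤ 2/297.
0.1² = 0.01 is still above 2/297 but 0.1³ = 0.001 is at or below it, so n = 3.

3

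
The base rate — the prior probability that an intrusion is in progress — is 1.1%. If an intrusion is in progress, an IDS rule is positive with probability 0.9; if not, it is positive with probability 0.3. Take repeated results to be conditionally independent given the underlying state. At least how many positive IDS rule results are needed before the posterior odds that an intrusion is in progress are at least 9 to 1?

Prior odds = 0.011/0.989 = 11/989.
Likelihood ratio of a positive = 0.9/0.3 = 3.
Target odds = 9.
Require 3ⁿ ≥ 9 ÷ (11/989) = 8901/11.
3⁶ = 729 falls short of 8901/11 but 3⁷ = 2187 reaches it, so n = 7.

7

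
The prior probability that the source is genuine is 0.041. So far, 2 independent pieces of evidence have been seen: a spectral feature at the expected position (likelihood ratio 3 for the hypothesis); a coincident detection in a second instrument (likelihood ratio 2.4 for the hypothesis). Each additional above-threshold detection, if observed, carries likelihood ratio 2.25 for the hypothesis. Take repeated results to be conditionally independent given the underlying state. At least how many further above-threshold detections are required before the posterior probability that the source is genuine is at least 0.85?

4

Prior odds = 0.041/0.959 = 41/959.
Combined Bayes factor of the evidence already in hand = 3 × 2.4 = 7.2.
Odds after that evidence = (41/959) × 7.2 = 1476/4795.
Target odds = 0.85/0.15 = 17/3.
Need 2.25ⁿ ≥ 17/3 ÷ (1476/4795) = 81515/4428.
2.25³ = 11.390625 falls short of 81515/4428 but 2.25⁴ = 25.62890625 reaches it, so n = 4.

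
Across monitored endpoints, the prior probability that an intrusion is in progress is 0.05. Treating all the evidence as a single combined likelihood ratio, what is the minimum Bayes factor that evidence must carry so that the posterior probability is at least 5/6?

Prior odds = 0.05/0.95 = 1/19.
Target odds = (5/6)/(1/6) = 5.
Required Bayes factor = 5 ÷ (1/19) = 95.

95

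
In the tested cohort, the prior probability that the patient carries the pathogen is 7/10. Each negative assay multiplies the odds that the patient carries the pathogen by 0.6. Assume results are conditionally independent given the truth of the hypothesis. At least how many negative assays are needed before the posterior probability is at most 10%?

Prior odds = 0.7/0.3 = 7/3.
Likelihood ratio per negative assay = 0.6.
Target odds: 0.1 ÷ 0.9 = 1/9.
Need (7/3) × 0.6ⁿ ≤ 1/9, i.e. 0.6ⁿ ≤ 1/21.
0.6⁵ = 0.07776 is still above 1/21 but 0.6⁶ = 729/15625 is at or below it, so n = 6.

6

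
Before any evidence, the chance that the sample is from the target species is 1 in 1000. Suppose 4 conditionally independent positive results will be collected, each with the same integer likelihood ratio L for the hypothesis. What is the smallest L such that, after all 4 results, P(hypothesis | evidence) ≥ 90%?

Prior odds = 0.001/0.999 = 1/999.
Target odds = 0.9/0.1 = 9.
Need L⁴ ≥ 9 ÷ (1/999) = 8991.
9⁴ = 6561 < 8991 ≤ 10000 = 10⁴, so L = 10.

10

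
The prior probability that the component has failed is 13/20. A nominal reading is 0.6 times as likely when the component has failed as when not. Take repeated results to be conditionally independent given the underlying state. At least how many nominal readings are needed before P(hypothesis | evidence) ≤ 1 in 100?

Prior odds: 0.65 ÷ 0.35 = 13/7.
Likelihood ratio per nominal reading = 0.6.
Target odds: 0.01 ÷ 0.99 = 1/99.
Require 0.6ⁿ ≤ 1/99 ÷ (13/7) = 7/1287.
0.6¹⁰ = 59049/9765625 is still above 7/1287 but 0.6¹¹ = 177147/48828125 is at or below it, so n = 11.

11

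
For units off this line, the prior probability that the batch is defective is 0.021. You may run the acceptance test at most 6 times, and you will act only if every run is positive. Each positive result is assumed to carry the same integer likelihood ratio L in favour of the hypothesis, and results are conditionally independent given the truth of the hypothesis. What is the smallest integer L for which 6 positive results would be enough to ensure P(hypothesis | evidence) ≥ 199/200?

5

Prior odds = 0.021/0.979 = 21/979.
Target odds = 0.995/0.005 = 199.
Need L⁶ ≥ 199 ÷ (21/979) = 194821/21.
4⁶ = 4096 < 194821/21 ≤ 15625 = 5⁶, so L = 5.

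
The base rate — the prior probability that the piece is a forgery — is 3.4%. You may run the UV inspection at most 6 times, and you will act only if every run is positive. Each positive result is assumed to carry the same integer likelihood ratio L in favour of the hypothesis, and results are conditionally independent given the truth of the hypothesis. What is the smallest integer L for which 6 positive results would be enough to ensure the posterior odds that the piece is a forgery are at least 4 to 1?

Prior odds = 0.034/0.966 = 17/483.
Target odds = 4.
Need L⁶ ≥ 4 ÷ (17/483) = 1932/17.
2⁶ = 64 < 1932/17 ≤ 729 = 3⁶, so L = 3.

3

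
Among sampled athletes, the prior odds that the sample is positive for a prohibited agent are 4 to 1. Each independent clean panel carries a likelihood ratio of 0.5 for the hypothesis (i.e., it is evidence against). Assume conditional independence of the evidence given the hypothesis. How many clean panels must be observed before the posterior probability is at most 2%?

8

Prior odds = 4.
Likelihood ratio per clean panel = 0.5.
Target odds: 0.02 ÷ 0.98 = 1/49.
Require 0.5ⁿ ≤ 1/49 ÷ 4 = 1/196.
0.5⁷ = 0.0078125 is still above 1/196 but 0.5⁸ = 0.00390625 is at or below it, so n = 8.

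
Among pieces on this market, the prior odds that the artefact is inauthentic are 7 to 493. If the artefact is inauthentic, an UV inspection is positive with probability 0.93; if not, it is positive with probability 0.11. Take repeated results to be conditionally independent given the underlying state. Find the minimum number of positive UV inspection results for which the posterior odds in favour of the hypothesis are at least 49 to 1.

4

Prior odds = 7/493.
Likelihood ratio of a positive = 0.93/0.11 = 93/11.
Target odds = 49.
Require (93/11)ⁿ ≥ 49 ÷ (7/493) = 3451.
(93/11)³ = 804357/1331 falls short of 3451 but (93/11)⁴ = 74805201/14641 reaches it, so n = 4.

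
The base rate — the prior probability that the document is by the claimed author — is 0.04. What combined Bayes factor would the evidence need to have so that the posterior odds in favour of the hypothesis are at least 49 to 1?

Prior odds = 0.04/0.96 = 1/24.
Target odds = 49.
Required Bayes factor = 49 ÷ (1/24) = 1176.

1176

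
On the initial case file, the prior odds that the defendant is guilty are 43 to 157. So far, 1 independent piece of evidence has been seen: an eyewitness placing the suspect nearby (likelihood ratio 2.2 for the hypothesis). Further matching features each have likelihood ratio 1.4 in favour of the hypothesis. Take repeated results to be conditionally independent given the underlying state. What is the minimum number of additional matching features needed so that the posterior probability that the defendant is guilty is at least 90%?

9

Prior odds = 43/157.
Bayes factor of the evidence already in hand = 2.2.
Odds after that evidence = (43/157) × 2.2 = 473/785.
Target odds = 0.9/0.1 = 9.
Need 1.4ⁿ ≥ 9 ÷ (473/785) = 7065/473.
1.4⁸ = 5764801/390625 falls short of 7065/473 but 1.4⁹ = 40353607/1953125 reaches it, so n = 9.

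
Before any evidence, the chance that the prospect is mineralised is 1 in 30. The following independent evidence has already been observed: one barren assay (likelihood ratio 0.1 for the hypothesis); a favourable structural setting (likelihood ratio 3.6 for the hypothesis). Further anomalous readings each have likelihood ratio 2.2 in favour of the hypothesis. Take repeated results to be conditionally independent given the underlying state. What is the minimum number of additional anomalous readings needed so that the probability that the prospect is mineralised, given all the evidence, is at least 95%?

10

Prior odds = (1/30)/(29/30) = 1/29.
Combined Bayes factor of the evidence already in hand = 0.1 × 3.6 = 0.36.
Odds after that evidence = (1/29) × 0.36 = 9/725.
Target odds = 0.95/0.05 = 19.
Need 2.2ⁿ ≥ 19 ÷ (9/725) = 13775/9.
2.2⁹ ≈1207.27 falls short of 13775/9 but 2.2¹⁰ ≈2655.99 reaches it, so n = 10.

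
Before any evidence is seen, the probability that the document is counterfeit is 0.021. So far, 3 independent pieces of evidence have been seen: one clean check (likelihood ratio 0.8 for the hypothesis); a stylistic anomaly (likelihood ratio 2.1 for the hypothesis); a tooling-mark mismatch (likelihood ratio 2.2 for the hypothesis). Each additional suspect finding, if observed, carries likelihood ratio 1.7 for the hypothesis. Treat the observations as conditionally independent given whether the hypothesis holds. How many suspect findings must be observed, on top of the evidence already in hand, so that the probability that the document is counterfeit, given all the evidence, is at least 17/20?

Prior odds = 0.021/0.979 = 21/979.
Combined Bayes factor of the evidence already in hand = 0.8 × 2.1 × 2.2 = 3.696.
Odds after that evidence = (21/979) × 3.696 = 882/11125.
Target odds = 0.85/0.15 = 17/3.
Need 1.7ⁿ ≥ 17/3 ÷ (882/11125) = 189125/2646.
1.7⁸ ≈69.7576 falls short of 189125/2646 but 1.7⁹ ≈118.588 reaches it, so n = 9.

9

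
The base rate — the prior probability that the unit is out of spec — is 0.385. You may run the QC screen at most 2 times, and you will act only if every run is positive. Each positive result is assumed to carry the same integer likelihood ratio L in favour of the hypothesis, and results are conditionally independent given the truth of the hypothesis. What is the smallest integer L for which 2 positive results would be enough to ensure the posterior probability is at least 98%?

Prior odds = 0.385/0.615 = 77/123.
Target odds = 0.98/0.02 = 49.
Need L² ≥ 49 ÷ (77/123) = 861/11.
8² = 64 < 861/11 ≤ 81 = 9², so L = 9.

9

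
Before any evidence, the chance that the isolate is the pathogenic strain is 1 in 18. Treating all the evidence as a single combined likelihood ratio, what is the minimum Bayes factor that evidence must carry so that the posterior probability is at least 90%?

153

Prior odds = (1/18)/(17/18) = 1/17.
Target odds = 0.9/0.1 = 9.
Required Bayes factor = 9 ÷ (1/17) = 153.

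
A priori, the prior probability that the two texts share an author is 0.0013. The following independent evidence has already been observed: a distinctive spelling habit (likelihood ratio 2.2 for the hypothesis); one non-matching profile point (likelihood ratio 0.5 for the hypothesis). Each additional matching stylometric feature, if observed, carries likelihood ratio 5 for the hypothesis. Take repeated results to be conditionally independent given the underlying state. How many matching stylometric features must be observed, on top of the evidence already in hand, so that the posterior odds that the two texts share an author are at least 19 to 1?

Prior odds = 0.0013/0.9987 = 13/9987.
Combined Bayes factor of the evidence already in hand = 2.2 × 0.5 = 1.1.
Odds after that evidence = (13/9987) × 1.1 = 143/99870.
Target odds = 19.
Need 5ⁿ ≥ 19 ÷ (143/99870) = 1897530/143.
5⁵ = 3125 falls short of 1897530/143 but 5⁶ = 15625 reaches it, so n = 6.

6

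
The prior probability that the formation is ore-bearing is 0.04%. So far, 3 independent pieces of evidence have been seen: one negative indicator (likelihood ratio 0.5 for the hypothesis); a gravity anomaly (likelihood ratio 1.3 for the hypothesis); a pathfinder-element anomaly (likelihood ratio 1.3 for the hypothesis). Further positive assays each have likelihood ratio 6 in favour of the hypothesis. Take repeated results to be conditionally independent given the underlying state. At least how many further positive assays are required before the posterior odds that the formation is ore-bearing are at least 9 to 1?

Prior odds = 0.0004/0.9996 = 1/2499.
Combined Bayes factor of the evidence already in hand = 0.5 × 1.3 × 1.3 = 0.845.
Odds after that evidence = (1/2499) × 0.845 = 169/499800.
Target odds = 9.
Need 6ⁿ ≥ 9 ÷ (169/499800) = 4498200/169.
6⁵ = 7776 falls short of 4498200/169 but 6⁶ = 46656 reaches it, so n = 6.

6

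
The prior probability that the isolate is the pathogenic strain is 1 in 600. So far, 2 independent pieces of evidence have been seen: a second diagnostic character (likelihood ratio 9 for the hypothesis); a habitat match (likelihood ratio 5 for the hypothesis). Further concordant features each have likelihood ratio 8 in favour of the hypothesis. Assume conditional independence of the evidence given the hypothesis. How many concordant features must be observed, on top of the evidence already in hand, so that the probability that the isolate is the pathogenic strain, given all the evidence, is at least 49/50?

Prior odds = (1/600)/(599/600) = 1/599.
Combined Bayes factor of the evidence already in hand = 9 × 5 = 45.
Odds after that evidence = (1/599) × 45 = 45/599.
Target odds = 0.98/0.02 = 49.
Need 8ⁿ ≥ 49 ÷ (45/599) = 29351/45.
8³ = 512 falls short of 29351/45 but 8⁴ = 4096 reaches it, so n = 4.

4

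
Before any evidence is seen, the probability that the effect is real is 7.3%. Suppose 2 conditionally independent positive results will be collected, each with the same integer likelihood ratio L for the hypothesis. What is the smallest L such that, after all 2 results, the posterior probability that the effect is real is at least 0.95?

16

Prior odds = 0.073/0.927 = 73/927.
Target odds = 0.95/0.05 = 19.
Need L² ≥ 19 ÷ (73/927) = 17613/73.
15² = 225 < 17613/73 ≤ 256 = 16², so L = 16.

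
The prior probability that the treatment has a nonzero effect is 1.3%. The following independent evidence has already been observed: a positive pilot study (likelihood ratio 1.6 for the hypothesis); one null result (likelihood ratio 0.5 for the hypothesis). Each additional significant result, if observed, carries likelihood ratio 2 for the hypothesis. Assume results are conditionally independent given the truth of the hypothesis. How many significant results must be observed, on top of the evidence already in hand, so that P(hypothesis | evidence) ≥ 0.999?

17

Prior odds = 0.013/0.987 = 13/987.
Combined Bayes factor of the evidence already in hand = 1.6 × 0.5 = 0.8.
Odds after that evidence = (13/987) × 0.8 = 52/4935.
Target odds = 0.999/0.001 = 999.
Need 2ⁿ ≥ 999 ÷ (52/4935) = 4930065/52.
2¹⁶ = 65536 falls short of 4930065/52 but 2¹⁷ = 131072 reaches it, so n = 17.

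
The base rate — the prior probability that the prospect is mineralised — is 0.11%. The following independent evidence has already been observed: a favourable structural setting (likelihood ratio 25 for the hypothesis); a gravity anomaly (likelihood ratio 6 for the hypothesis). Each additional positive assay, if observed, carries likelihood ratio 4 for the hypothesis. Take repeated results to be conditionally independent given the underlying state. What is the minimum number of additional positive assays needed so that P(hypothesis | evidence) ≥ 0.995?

Prior odds = 0.0011/0.9989 = 11/9989.
Combined Bayes factor of the evidence already in hand = 25 × 6 = 150.
Odds after that evidence = (11/9989) × 150 = 1650/9989.
Target odds = 0.995/0.005 = 199.
Need 4ⁿ ≥ 199 ÷ (1650/9989) = 1987811/1650.
4⁵ = 1024 falls short of 1987811/1650 but 4⁶ = 4096 reaches it, so n = 6.

6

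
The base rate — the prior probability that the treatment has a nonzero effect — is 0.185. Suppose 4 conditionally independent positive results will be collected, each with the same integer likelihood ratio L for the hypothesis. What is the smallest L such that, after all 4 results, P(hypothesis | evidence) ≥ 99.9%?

Prior odds = 0.185/0.815 = 37/163.
Target odds = 0.999/0.001 = 999.
Need L⁴ ≥ 999 ÷ (37/163) = 4401.
8⁴ = 4096 < 4401 ≤ 6561 = 9⁴, so L = 9.

9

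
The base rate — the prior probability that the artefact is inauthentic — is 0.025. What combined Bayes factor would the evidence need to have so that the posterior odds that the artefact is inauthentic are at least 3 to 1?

117

Prior odds = 0.025/0.975 = 1/39.
Target odds = 3.
Required Bayes factor = 3 ÷ (1/39) = 117.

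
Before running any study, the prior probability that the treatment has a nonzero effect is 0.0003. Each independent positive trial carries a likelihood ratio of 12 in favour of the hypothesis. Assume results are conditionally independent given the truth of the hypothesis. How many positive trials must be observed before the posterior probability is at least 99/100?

6

Prior odds: 0.0003 ÷ 0.9997 = 3/9997.
Likelihood ratio per positive trial = 12.
Target odds: 0.99 ÷ 0.01 = 99.
Need (3/9997) × 12ⁿ ≥ 99, i.e. 12ⁿ ≥ 329901.
12⁵ = 248832 falls short of 329901 but 12⁶ = 2985984 reaches it, so n = 6.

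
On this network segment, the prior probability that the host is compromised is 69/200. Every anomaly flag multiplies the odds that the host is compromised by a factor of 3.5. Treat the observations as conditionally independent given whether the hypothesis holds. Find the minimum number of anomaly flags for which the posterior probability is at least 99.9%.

Prior odds: 0.345 ÷ 0.655 = 69/131.
Likelihood ratio per anomaly flag = 3.5.
Target posterior odds = 0.999/0.001 = 999.
Need (69/131) × 3.5ⁿ ≥ 999, i.e. 3.5ⁿ ≥ 43623/23.
3.5⁶ = 1838.265625 falls short of 43623/23 but 3.5⁷ = 823543/128 reaches it, so n = 7.

7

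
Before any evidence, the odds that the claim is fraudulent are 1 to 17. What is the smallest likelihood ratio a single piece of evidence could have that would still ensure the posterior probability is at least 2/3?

Prior odds = 1/17.
Target odds = (2/3)/(1/3) = 2.
Required Bayes factor = 2 ÷ (1/17) = 34.

34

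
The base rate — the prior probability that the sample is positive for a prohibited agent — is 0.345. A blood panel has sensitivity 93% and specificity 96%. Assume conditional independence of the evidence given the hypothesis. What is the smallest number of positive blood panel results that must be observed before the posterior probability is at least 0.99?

2

Prior odds = 0.345/0.655 = 69/131.
False-positive rate = 1 − 0.96 = 0.04; likelihood ratio of a positive = 0.93/0.04 = 23.25.
Target odds: 0.99 ÷ 0.01 = 99.
Need (69/131) × 23.25ⁿ ≥ 99, i.e. 23.25ⁿ ≥ 4323/23.
23.25¹ = 23.25 falls short of 4323/23 but 23.25² = 540.5625 reaches it, so n = 2.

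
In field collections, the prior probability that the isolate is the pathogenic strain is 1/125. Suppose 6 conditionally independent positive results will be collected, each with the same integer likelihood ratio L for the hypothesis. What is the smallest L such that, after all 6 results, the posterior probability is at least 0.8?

Prior odds = 0.008/0.992 = 1/124.
Target odds = 0.8/0.2 = 4.
Need L⁶ ≥ 4 ÷ (1/124) = 496.
2⁶ = 64 < 496 ≤ 729 = 3⁶, so L = 3.

3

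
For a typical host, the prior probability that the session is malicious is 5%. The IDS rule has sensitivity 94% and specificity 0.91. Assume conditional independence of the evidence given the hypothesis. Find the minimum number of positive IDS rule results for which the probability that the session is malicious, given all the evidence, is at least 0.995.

4

Prior odds: 0.05 ÷ 0.95 = 1/19.
False-positive rate = 1 − 0.91 = 0.09; likelihood ratio of a positive = 0.94/0.09 = 94/9.
Target odds: 0.995 ÷ 0.005 = 199.
Require (94/9)ⁿ ≥ 199 ÷ (1/19) = 3781.
(94/9)³ = 830584/729 falls short of 3781 but (94/9)⁴ = 78074896/6561 reaches it, so n = 4.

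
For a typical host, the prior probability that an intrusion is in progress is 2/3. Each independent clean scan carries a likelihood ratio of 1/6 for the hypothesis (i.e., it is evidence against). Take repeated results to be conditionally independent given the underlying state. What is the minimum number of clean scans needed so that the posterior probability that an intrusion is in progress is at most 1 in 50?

Prior odds: (2/3) ÷ (1/3) = 2.
Likelihood ratio per clean scan = 1/6.
Target odds: 0.02 ÷ 0.98 = 1/49.
Need 2 × (1/6)ⁿ ≤ 1/49, i.e. (1/6)ⁿ ≤ 1/98.
(1/6)² = 1/36 is still above 1/98 but (1/6)³ = 1/216 is at or below it, so n = 3.

3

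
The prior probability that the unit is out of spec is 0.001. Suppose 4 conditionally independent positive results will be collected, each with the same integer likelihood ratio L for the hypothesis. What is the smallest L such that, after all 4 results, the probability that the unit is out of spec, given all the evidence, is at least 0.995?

22

Prior odds = 0.001/0.999 = 1/999.
Target odds = 0.995/0.005 = 199.
Need L⁴ ≥ 199 ÷ (1/999) = 198801.
21⁴ = 194481 < 198801 ≤ 234256 = 22⁴, so L = 22.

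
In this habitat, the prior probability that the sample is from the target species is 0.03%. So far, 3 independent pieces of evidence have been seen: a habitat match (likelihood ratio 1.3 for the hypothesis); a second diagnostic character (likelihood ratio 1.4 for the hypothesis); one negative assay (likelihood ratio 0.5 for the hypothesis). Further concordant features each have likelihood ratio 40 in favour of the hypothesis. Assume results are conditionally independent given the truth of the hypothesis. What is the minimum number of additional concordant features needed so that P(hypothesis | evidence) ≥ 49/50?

4

Prior odds = 0.0003/0.9997 = 3/9997.
Combined Bayes factor of the evidence already in hand = 1.3 × 1.4 × 0.5 = 0.91.
Odds after that evidence = (3/9997) × 0.91 = 21/76900.
Target odds = 0.98/0.02 = 49.
Need 40ⁿ ≥ 49 ÷ (21/76900) = 538300/3.
40³ = 64000 falls short of 538300/3 but 40⁴ = 2560000 reaches it, so n = 4.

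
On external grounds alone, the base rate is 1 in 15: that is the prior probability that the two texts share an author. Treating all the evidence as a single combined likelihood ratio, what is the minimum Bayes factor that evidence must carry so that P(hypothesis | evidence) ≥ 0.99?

1386

Prior odds = (1/15)/(14/15) = 1/14.
Target odds = 0.99/0.01 = 99.
Required Bayes factor = 99 ÷ (1/14) = 1386.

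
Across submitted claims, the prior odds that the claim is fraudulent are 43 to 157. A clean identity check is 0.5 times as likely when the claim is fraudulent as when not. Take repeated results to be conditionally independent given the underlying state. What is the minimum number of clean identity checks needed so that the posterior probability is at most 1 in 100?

Prior odds = 43/157.
Likelihood ratio per clean identity check = 0.5.
Target odds: 0.01 ÷ 0.99 = 1/99.
Require 0.5ⁿ ≤ 1/99 ÷ (43/157) = 157/4257.
0.5⁴ = 0.0625 is still above 157/4257 but 0.5⁵ = 0.03125 is at or below it, so n = 5.

5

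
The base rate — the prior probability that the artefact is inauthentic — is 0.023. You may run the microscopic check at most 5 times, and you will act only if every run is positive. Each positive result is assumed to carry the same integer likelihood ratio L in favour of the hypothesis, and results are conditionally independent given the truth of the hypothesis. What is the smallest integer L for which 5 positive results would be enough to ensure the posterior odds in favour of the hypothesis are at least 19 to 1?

Prior odds = 0.023/0.977 = 23/977.
Target odds = 19.
Need L⁵ ≥ 19 ÷ (23/977) = 18563/23.
3⁵ = 243 < 18563/23 ≤ 1024 = 4⁵, so L = 4.

4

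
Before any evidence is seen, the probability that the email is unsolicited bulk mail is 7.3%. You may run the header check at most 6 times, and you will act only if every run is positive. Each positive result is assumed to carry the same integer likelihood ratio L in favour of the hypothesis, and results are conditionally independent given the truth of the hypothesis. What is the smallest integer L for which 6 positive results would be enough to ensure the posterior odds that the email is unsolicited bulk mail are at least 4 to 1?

2

Prior odds = 0.073/0.927 = 73/927.
Target odds = 4.
Need L⁶ ≥ 4 ÷ (73/927) = 3708/73.
1⁶ = 1 < 3708/73 ≤ 64 = 2⁶, so L = 2.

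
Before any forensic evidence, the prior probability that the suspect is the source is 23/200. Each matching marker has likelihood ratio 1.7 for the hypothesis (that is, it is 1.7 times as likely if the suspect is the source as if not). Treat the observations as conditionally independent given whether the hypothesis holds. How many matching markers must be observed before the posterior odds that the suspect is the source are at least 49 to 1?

Prior odds: 0.115 ÷ 0.885 = 23/177.
Likelihood ratio per matching marker = 1.7.
Target odds = 49.
Require 1.7ⁿ ≥ 49 ÷ (23/177) = 8673/23.
1.7¹¹ ≈342.719 falls short of 8673/23 but 1.7¹² ≈582.622 reaches it, so n = 12.

12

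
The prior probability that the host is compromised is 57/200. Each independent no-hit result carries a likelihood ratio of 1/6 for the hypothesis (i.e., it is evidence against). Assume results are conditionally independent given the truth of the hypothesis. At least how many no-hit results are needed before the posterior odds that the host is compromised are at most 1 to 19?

2

Prior odds: 0.285 ÷ 0.715 = 57/143.
Likelihood ratio per no-hit result = 1/6.
Target odds = 1/19.
Require (1/6)ⁿ ≤ 1/19 ÷ (57/143) = 143/1083.
(1/6)¹ = 1/6 is still above 143/1083 but (1/6)² = 1/36 is at or below it, so n = 2.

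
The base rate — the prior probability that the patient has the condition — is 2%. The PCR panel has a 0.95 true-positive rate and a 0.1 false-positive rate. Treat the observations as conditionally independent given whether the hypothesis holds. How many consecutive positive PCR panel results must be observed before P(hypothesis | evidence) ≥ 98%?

Prior odds = 0.02/0.98 = 1/49.
Likelihood ratio of a positive result = 0.95/0.1 = 9.5.
Target odds: 0.98 ÷ 0.02 = 49.
Need (1/49) × 9.5ⁿ ≥ 49, i.e. 9.5ⁿ ≥ 2401.
9.5³ = 857.375 falls short of 2401 but 9.5⁴ = 8145.0625 reaches it, so n = 4.

4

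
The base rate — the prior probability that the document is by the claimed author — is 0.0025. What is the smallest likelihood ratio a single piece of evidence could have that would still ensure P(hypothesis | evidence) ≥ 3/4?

1197

Prior odds = 0.0025/0.9975 = 1/399.
Target odds = 0.75/0.25 = 3.
Required Bayes factor = 3 ÷ (1/399) = 1197.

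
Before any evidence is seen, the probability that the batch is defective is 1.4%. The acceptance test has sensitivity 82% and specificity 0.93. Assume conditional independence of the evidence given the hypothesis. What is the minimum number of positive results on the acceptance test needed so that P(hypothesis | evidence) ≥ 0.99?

4

Prior odds: 0.014 ÷ 0.986 = 7/493.
False-positive rate = 1 − 0.93 = 0.07; likelihood ratio of a positive = 0.82/0.07 = 82/7.
Target odds: 0.99 ÷ 0.01 = 99.
Require (82/7)ⁿ ≥ 99 ÷ (7/493) = 48807/7.
(82/7)³ = 551368/343 falls short of 48807/7 but (82/7)⁴ = 45212176/2401 reaches it, so n = 4.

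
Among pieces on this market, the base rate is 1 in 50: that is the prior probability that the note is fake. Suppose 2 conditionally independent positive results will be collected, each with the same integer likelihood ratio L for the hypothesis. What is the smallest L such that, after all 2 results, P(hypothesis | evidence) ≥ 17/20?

Prior odds = 0.02/0.98 = 1/49.
Target odds = 0.85/0.15 = 17/3.
Need L² ≥ 17/3 ÷ (1/49) = 833/3.
16² = 256 < 833/3 ≤ 289 = 17², so L = 17.

17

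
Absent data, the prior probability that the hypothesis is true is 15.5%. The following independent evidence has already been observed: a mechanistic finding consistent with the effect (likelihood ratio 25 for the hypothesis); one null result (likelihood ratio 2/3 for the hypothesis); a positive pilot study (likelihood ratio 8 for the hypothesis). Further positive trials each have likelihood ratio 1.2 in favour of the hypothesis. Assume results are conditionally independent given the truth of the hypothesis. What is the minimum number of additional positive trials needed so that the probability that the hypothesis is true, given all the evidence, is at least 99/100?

Prior odds = 0.155/0.845 = 31/169.
Combined Bayes factor of the evidence already in hand = 25 × (2/3) × 8 = 400/3.
Odds after that evidence = (31/169) × 400/3 = 12400/507.
Target odds = 0.99/0.01 = 99.
Need 1.2ⁿ ≥ 99 ÷ (12400/507) = 50193/12400.
1.2⁷ = 279936/78125 falls short of 50193/12400 but 1.2⁸ = 1679616/390625 reaches it, so n = 8.

8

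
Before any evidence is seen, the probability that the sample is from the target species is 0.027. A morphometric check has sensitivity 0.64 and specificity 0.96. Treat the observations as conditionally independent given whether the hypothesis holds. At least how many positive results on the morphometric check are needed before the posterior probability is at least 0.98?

Prior odds = 0.027/0.973 = 27/973.
False-positive rate = 1 − 0.96 = 0.04; likelihood ratio of a positive = 0.64/0.04 = 16.
Target posterior odds = 0.98/0.02 = 49.
Require 16ⁿ ≥ 49 ÷ (27/973) = 47677/27.
16² = 256 falls short of 47677/27 but 16³ = 4096 reaches it, so n = 3.

3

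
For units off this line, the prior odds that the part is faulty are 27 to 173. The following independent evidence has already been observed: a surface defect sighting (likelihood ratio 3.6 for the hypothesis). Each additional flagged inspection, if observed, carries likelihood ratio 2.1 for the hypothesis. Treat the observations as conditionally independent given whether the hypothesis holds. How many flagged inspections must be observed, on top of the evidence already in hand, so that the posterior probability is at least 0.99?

Prior odds = 27/173.
Bayes factor of the evidence already in hand = 3.6.
Odds after that evidence = (27/173) × 3.6 = 486/865.
Target odds = 0.99/0.01 = 99.
Need 2.1ⁿ ≥ 99 ÷ (486/865) = 9515/54.
2.1⁶ = 85766121/1000000 falls short of 9515/54 but 2.1⁷ ≈180.109 reaches it, so n = 7.

7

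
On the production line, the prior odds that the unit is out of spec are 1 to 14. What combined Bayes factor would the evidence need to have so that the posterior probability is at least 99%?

Prior odds = 1/14.
Target odds = 0.99/0.01 = 99.
Required Bayes factor = 99 ÷ (1/14) = 1386.

1386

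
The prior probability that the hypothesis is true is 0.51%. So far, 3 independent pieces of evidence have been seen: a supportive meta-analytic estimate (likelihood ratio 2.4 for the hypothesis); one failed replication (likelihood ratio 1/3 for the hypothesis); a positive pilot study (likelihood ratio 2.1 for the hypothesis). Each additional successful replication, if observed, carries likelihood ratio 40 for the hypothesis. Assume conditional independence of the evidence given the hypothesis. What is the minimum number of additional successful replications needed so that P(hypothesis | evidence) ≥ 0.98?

3

Prior odds = 0.0051/0.9949 = 51/9949.
Combined Bayes factor of the evidence already in hand = 2.4 × (1/3) × 2.1 = 1.68.
Odds after that evidence = (51/9949) × 1.68 = 2142/248725.
Target odds = 0.98/0.02 = 49.
Need 40ⁿ ≥ 49 ÷ (2142/248725) = 1741075/306.
40² = 1600 falls short of 1741075/306 but 40³ = 64000 reaches it, so n = 3.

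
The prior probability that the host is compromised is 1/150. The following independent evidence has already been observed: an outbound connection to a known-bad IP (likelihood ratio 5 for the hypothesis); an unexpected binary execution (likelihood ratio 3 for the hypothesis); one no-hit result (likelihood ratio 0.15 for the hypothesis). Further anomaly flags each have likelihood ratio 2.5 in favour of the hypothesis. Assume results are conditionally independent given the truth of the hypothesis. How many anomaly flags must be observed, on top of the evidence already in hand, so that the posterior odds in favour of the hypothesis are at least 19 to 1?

Prior odds = (1/150)/(149/150) = 1/149.
Combined Bayes factor of the evidence already in hand = 5 × 3 × 0.15 = 2.25.
Odds after that evidence = (1/149) × 2.25 = 9/596.
Target odds = 19.
Need 2.5ⁿ ≥ 19 ÷ (9/596) = 11324/9.
2.5⁷ = 610.3515625 falls short of 11324/9 but 2.5⁸ = 390625/256 reaches it, so n = 8.

8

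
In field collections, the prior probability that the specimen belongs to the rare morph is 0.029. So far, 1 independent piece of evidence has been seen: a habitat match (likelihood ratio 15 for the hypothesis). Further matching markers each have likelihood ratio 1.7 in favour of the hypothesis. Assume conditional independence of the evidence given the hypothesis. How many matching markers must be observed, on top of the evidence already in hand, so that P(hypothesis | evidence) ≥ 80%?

Prior odds = 0.029/0.971 = 29/971.
Bayes factor of the evidence already in hand = 15.
Odds after that evidence = (29/971) × 15 = 435/971.
Target odds = 0.8/0.2 = 4.
Need 1.7ⁿ ≥ 4 ÷ (435/971) = 3884/435.
1.7⁴ = 8.3521 falls short of 3884/435 but 1.7⁵ = 1419857/100000 reaches it, so n = 5.

5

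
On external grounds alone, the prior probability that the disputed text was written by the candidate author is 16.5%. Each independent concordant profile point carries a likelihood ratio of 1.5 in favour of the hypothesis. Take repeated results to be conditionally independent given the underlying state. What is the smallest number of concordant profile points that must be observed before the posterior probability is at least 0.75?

7

Prior odds = 0.165/0.835 = 33/167.
Likelihood ratio per concordant profile point = 1.5.
Target posterior odds = 0.75/0.25 = 3.
Require 1.5ⁿ ≥ 3 ÷ (33/167) = 167/11.
1.5⁶ = 11.390625 falls short of 167/11 but 1.5⁷ = 17.0859375 reaches it, so n = 7.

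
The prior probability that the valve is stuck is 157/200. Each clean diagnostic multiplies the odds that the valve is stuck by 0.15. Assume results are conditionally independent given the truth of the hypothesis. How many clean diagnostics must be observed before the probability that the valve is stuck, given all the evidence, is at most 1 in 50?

Prior odds = 0.785/0.215 = 157/43.
Likelihood ratio per clean diagnostic = 0.15.
Target odds: 0.02 ÷ 0.98 = 1/49.
Require 0.15ⁿ ≤ 1/49 ÷ (157/43) = 43/7693.
0.15² = 0.0225 is still above 43/7693 but 0.15³ = 0.003375 is at or below it, so n = 3.

3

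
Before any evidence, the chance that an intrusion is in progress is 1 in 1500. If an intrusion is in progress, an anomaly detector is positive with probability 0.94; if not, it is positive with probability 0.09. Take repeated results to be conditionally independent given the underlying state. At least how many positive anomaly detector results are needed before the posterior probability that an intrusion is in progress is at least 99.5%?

Prior odds = (1/1500)/(1499/1500) = 1/1499.
Likelihood ratio of a positive = 0.94/0.09 = 94/9.
Target posterior odds = 0.995/0.005 = 199.
Need (1/1499) × (94/9)ⁿ ≥ 199, i.e. (94/9)ⁿ ≥ 298301.
(94/9)⁵ ≈124287 falls short of 298301 but (94/9)⁶ ≈1.29811e+06 reaches it, so n = 6.

6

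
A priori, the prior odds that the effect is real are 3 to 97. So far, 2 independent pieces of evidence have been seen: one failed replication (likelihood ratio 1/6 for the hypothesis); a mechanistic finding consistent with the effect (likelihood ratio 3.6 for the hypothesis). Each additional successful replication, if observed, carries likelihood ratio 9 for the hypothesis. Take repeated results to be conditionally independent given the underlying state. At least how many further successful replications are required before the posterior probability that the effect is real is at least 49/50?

4

Prior odds = 3/97.
Combined Bayes factor of the evidence already in hand = (1/6) × 3.6 = 0.6.
Odds after that evidence = (3/97) × 0.6 = 9/485.
Target odds = 0.98/0.02 = 49.
Need 9ⁿ ≥ 49 ÷ (9/485) = 23765/9.
9³ = 729 falls short of 23765/9 but 9⁴ = 6561 reaches it, so n = 4.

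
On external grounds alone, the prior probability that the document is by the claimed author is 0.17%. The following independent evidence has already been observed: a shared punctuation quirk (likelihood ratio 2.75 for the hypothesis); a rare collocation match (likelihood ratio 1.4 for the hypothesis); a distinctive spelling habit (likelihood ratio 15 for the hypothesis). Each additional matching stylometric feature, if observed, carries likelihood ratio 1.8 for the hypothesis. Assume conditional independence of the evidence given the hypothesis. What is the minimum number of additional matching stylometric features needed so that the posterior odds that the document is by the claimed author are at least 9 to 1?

8

Prior odds = 0.0017/0.9983 = 17/9983.
Combined Bayes factor of the evidence already in hand = 2.75 × 1.4 × 15 = 57.75.
Odds after that evidence = (17/9983) × 57.75 = 3927/39932.
Target odds = 9.
Need 1.8ⁿ ≥ 9 ÷ (3927/39932) = 119796/1309.
1.8⁷ = 4782969/78125 falls short of 119796/1309 but 1.8⁸ = 43046721/390625 reaches it, so n = 8.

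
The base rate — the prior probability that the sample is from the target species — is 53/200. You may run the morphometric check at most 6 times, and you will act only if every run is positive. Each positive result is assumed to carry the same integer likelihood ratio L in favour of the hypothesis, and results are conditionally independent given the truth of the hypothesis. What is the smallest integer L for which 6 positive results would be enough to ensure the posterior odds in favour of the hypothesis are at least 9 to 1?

2

Prior odds = 0.265/0.735 = 53/147.
Target odds = 9.
Need L⁶ ≥ 9 ÷ (53/147) = 1323/53.
1⁶ = 1 < 1323/53 ≤ 64 = 2⁶, so L = 2.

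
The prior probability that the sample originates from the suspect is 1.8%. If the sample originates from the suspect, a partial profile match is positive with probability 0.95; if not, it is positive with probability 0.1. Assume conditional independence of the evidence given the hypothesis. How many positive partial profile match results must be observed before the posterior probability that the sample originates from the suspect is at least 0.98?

4

Prior odds: 0.018 ÷ 0.982 = 9/491.
Likelihood ratio of a positive = 0.95/0.1 = 9.5.
Target posterior odds = 0.98/0.02 = 49.
Need (9/491) × 9.5ⁿ ≥ 49, i.e. 9.5ⁿ ≥ 24059/9.
9.5³ = 857.375 falls short of 24059/9 but 9.5⁴ = 8145.0625 reaches it, so n = 4.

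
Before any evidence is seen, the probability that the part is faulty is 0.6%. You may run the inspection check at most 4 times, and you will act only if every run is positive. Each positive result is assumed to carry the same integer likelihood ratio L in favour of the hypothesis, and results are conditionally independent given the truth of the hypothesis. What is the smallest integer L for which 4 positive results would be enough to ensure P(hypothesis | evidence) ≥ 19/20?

8

Prior odds = 0.006/0.994 = 3/497.
Target odds = 0.95/0.05 = 19.
Need L⁴ ≥ 19 ÷ (3/497) = 9443/3.
7⁴ = 2401 < 9443/3 ≤ 4096 = 8⁴, so L = 8.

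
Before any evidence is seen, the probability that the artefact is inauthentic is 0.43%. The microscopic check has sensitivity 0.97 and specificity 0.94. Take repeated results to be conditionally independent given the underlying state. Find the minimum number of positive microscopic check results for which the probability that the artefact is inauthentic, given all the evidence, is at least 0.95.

Prior odds: 0.0043 ÷ 0.9957 = 43/9957.
False-positive rate = 1 − 0.94 = 0.06; likelihood ratio of a positive = 0.97/0.06 = 97/6.
Target odds: 0.95 ÷ 0.05 = 19.
Need (43/9957) × (97/6)ⁿ ≥ 19, i.e. (97/6)ⁿ ≥ 189183/43.
(97/6)³ = 912673/216 falls short of 189183/43 but (97/6)⁴ = 88529281/1296 reaches it, so n = 4.

4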